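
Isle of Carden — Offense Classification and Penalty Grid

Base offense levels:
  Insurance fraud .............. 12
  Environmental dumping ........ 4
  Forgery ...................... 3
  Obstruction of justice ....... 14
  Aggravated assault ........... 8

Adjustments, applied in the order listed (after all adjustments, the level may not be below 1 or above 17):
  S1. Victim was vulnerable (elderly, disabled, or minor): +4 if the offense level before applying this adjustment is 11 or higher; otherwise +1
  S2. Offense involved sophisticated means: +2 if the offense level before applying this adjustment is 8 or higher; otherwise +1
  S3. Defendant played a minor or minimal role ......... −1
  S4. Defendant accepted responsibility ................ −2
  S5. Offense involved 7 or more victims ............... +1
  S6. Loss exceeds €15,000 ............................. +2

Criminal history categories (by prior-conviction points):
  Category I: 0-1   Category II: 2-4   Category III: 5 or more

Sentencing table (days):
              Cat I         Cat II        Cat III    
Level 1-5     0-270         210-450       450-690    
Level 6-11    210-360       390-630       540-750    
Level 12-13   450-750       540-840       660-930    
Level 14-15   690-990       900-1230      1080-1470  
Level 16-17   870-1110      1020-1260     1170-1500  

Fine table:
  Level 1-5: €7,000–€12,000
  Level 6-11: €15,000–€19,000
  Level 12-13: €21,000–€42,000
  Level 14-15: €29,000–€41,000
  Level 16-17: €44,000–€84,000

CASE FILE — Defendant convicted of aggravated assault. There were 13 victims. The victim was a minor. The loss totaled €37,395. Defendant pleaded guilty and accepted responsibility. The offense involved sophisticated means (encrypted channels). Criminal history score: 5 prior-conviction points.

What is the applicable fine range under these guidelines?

€21,000–€42,000

Base offense level for aggravated assault: 8.
S1 applies (level before this adjustment is 8 < 11, so +1): 8 + 1 = 9.
S2 applies (level before this adjustment is 9 ≥ 8, so +2): 9 + 2 = 11.
S4 applies: 11 − 2 = 9.
S5 applies: 9 + 1 = 10.
S6 applies: 10 + 2 = 12.
Final offense level: 12.
Level 12 falls in the 12-13 band.
Fine table: Level 12-13 → €21,000–€42,000.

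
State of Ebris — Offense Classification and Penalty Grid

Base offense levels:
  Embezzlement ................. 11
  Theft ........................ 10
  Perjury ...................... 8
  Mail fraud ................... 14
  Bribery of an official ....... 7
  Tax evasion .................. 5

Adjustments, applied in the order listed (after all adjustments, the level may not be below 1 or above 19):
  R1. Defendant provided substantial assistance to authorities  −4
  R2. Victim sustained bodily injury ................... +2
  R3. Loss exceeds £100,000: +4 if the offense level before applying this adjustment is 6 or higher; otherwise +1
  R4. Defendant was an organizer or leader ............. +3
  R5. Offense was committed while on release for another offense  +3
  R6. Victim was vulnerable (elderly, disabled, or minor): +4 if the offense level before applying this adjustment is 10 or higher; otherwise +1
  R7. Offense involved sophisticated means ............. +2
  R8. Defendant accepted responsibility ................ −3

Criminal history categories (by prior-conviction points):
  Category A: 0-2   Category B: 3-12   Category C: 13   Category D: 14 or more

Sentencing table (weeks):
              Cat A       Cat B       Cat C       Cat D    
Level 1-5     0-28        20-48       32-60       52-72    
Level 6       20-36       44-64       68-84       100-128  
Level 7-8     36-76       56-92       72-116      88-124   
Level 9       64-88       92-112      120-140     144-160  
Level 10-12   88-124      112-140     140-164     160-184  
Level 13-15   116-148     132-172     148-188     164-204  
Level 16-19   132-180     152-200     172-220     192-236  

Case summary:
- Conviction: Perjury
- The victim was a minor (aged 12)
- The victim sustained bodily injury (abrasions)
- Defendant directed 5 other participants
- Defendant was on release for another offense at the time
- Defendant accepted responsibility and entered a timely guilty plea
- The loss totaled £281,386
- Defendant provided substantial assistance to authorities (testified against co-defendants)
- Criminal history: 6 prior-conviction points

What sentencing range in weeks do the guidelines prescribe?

Base offense level for perjury: 8.
R1 applies: 8 − 4 = 4.
R2 applies: 4 + 2 = 6.
R3 applies (level before this adjustment is 6 ≥ 6, so +4): 6 + 4 = 10.
R4 applies: 10 + 3 = 13.
R5 applies: 13 + 3 = 16.
R6 applies (level before this adjustment is 16 ≥ 10, so +4): 16 + 4 = 20.
R8 applies: 20 − 3 = 17.
Final offense level: 17.
Criminal history: 6 prior points → Category B (3-12).
Level 17 falls in the 16-19 band.
Grid: Level 16-19 × Category B = 152-200 weeks.

152-200 weeks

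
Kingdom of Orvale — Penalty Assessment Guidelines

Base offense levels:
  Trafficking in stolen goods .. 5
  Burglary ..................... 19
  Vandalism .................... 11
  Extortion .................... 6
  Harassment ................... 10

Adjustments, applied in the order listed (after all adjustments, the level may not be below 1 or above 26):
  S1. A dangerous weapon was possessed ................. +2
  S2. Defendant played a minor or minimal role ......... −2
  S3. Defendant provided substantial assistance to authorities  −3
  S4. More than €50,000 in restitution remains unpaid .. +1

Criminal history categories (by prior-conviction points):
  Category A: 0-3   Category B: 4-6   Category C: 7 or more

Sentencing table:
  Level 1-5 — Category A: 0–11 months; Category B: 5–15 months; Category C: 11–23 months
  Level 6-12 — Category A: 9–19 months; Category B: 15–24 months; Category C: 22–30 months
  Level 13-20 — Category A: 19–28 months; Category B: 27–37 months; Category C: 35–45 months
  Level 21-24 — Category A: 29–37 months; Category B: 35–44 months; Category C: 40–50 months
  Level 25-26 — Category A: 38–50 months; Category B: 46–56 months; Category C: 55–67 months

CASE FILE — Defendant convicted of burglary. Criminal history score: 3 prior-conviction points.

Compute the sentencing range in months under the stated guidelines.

19-28 months

Base offense level for burglary: 19.
Final offense level: 19.
Criminal history: 3 prior points → Category A (0-3).
Level 19 falls in the 13-20 band.
Grid: Level 13-20 × Category A = 19-28 months.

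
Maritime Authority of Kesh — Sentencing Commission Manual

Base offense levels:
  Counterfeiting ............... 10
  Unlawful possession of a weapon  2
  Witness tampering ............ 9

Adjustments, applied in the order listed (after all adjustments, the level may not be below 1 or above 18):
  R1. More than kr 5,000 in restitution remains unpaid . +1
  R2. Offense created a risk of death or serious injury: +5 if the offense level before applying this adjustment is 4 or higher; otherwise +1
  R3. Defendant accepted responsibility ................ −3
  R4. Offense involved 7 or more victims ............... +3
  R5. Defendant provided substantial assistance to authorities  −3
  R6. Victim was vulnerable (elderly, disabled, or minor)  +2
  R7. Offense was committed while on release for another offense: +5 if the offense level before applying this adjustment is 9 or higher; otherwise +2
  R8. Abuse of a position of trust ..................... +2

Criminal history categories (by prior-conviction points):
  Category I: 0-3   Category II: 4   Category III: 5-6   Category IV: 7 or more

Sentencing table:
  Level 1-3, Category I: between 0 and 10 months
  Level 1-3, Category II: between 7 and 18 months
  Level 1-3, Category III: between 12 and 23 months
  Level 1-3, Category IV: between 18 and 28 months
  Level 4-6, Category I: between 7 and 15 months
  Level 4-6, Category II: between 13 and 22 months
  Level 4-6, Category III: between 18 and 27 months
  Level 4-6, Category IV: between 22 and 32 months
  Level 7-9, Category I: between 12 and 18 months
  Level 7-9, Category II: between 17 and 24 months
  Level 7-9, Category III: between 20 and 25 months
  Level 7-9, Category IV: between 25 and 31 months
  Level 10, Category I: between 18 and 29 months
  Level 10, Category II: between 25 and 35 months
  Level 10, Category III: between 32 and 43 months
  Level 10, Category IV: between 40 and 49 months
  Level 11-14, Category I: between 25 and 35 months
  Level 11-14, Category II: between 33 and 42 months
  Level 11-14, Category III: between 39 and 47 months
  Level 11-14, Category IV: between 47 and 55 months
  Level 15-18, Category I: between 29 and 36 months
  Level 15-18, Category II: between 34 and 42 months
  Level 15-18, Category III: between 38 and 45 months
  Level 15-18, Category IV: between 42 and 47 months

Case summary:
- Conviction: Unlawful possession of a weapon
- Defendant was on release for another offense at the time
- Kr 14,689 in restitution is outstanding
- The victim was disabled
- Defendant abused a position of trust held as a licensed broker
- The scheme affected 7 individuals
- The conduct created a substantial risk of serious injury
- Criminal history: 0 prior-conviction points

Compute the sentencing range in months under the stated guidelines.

Base offense level for unlawful possession of a weapon: 2.
R1 applies: 2 + 1 = 3.
R2 applies (level before this adjustment is 3 < 4, so +1): 3 + 1 = 4.
R4 applies: 4 + 3 = 7.
R6 applies: 7 + 2 = 9.
R7 applies (level before this adjustment is 9 ≥ 9, so +5): 9 + 5 = 14.
R8 applies: 14 + 2 = 16.
Final offense level: 16.
Criminal history: 0 prior points → Category I (0-3).
Level 16 falls in the 15-18 band.
Grid: Level 15-18 × Category I = 29-36 months.

29-36 months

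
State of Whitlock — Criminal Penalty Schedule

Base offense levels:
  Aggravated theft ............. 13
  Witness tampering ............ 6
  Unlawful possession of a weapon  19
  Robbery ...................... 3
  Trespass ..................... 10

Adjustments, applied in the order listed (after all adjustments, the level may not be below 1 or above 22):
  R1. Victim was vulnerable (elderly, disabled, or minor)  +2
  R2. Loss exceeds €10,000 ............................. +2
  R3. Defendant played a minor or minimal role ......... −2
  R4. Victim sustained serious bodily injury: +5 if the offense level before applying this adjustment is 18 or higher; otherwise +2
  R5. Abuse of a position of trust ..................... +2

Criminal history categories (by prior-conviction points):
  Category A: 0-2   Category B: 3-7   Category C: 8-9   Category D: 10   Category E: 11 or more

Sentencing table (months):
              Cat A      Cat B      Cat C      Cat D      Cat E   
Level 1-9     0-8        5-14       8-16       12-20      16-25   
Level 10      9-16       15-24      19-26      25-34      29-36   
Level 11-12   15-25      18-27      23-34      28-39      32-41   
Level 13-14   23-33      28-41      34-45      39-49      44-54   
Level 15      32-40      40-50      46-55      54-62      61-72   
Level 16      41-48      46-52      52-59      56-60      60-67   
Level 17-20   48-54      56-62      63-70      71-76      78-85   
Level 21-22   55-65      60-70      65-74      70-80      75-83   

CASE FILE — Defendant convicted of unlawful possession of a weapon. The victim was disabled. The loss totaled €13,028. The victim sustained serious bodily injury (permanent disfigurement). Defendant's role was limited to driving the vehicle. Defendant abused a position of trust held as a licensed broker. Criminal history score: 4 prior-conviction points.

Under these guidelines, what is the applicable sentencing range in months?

Base offense level for unlawful possession of a weapon: 19.
R1 applies: 19 + 2 = 21.
R2 applies: 21 + 2 = 23.
R3 applies: 23 − 2 = 21.
R4 applies (level before this adjustment is 21 ≥ 18, so +5): 21 + 5 = 26.
R5 applies: 26 + 2 = 28.
Level 28 exceeds the maximum of 22; capped at 22.
Final offense level: 22.
Criminal history: 4 prior points → Category B (3-7).
Level 22 falls in the 21-22 band.
Grid: Level 21-22 × Category B = 60-70 months.

60-70 months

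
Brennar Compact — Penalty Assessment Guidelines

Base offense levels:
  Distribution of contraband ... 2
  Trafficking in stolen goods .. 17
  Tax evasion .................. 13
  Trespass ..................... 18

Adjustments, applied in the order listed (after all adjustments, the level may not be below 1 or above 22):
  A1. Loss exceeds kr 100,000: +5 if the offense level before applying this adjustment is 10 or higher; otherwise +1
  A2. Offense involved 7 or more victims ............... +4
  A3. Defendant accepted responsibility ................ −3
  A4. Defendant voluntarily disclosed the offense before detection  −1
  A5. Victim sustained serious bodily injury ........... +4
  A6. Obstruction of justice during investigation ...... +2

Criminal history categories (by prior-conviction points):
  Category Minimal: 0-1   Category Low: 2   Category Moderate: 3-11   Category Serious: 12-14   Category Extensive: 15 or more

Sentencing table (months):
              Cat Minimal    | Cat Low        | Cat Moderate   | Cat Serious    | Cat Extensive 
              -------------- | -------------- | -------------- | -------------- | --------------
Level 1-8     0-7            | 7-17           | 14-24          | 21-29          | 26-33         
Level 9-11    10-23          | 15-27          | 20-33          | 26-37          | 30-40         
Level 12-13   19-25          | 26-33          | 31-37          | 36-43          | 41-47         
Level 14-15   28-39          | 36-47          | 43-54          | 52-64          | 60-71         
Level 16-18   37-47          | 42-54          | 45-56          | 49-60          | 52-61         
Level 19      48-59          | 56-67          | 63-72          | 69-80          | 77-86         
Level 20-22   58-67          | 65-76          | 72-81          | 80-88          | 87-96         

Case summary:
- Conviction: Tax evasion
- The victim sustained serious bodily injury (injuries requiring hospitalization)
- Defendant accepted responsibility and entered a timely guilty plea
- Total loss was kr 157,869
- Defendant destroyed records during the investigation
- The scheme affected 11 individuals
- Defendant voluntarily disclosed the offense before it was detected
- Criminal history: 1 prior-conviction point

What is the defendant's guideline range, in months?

Base offense level for tax evasion: 13.
A1 applies (level before this adjustment is 13 ≥ 10, so +5): 13 + 5 = 18.
A2 applies: 18 + 4 = 22.
A3 applies: 22 − 3 = 19.
A4 applies: 19 − 1 = 18.
A5 applies: 18 + 4 = 22.
A6 applies: 22 + 2 = 24.
Level 24 exceeds the maximum of 22; capped at 22.
Final offense level: 22.
Criminal history: 1 prior point → Category Minimal (0-1).
Level 22 falls in the 20-22 band.
Grid: Level 20-22 × Category Minimal = 58-67 months.

58-67 months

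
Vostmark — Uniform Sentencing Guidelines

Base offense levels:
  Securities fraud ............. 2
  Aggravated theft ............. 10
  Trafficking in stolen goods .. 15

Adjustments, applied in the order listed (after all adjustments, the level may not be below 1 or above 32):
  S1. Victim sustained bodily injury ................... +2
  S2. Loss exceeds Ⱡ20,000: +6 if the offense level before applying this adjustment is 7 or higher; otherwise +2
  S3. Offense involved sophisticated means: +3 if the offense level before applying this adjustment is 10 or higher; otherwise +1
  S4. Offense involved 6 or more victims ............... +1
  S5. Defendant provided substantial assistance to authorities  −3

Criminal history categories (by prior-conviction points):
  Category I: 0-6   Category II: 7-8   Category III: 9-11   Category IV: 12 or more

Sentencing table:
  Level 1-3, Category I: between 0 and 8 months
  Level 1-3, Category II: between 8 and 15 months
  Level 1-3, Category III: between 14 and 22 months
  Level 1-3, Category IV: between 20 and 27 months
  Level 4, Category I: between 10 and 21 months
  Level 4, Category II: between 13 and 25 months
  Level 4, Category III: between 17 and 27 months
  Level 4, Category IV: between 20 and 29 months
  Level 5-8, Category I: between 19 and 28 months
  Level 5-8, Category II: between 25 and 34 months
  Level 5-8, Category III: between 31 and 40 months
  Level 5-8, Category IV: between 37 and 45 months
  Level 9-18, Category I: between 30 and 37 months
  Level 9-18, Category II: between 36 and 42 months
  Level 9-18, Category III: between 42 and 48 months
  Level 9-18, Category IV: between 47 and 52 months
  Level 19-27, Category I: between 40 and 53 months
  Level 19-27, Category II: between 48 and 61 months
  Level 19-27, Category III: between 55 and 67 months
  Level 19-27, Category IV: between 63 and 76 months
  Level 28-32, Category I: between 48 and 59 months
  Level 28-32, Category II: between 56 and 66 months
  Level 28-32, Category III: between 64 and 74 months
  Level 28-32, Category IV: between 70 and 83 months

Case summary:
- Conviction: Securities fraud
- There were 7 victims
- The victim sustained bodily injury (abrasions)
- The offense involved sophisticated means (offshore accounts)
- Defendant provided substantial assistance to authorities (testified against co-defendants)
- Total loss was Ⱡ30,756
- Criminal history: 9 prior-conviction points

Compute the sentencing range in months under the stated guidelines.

Base offense level for securities fraud: 2.
S1 applies: 2 + 2 = 4.
S2 applies (level before this adjustment is 4 < 7, so +2): 4 + 2 = 6.
S3 applies (level before this adjustment is 6 < 10, so +1): 6 + 1 = 7.
S4 applies: 7 + 1 = 8.
S5 applies: 8 − 3 = 5.
Final offense level: 5.
Criminal history: 9 prior points → Category III (9-11).
Level 5 falls in the 5-8 band.
Grid: Level 5-8 × Category III = 31-40 months.

31-40 months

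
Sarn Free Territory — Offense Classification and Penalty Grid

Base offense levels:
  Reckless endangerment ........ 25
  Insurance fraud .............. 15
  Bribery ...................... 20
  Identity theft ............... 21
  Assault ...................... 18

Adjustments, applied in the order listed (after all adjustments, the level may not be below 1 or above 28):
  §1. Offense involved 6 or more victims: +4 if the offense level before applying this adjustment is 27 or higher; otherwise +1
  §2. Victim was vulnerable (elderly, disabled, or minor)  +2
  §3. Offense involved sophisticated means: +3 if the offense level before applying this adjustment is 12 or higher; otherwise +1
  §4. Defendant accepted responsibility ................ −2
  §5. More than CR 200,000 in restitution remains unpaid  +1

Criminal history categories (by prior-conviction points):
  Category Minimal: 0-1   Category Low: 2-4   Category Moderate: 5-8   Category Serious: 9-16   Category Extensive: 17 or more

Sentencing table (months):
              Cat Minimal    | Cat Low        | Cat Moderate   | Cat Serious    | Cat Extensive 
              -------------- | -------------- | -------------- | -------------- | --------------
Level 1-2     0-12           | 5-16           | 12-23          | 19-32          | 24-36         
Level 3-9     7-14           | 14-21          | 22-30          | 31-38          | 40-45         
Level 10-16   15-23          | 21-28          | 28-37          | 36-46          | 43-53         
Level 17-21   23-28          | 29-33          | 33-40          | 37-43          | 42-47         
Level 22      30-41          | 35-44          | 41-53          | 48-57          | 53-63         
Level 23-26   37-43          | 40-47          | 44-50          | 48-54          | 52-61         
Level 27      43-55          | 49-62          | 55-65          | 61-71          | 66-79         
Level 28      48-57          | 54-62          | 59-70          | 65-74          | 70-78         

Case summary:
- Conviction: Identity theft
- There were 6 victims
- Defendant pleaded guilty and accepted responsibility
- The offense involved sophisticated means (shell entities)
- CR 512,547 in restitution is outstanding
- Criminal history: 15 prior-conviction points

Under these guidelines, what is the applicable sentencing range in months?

48-54 months

Base offense level for identity theft: 21.
§1 applies (level before this adjustment is 21 < 27, so +1): 21 + 1 = 22.
§3 applies (level before this adjustment is 22 ≥ 12, so +3): 22 + 3 = 25.
§4 applies: 25 − 2 = 23.
§5 applies: 23 + 1 = 24.
Final offense level: 24.
Criminal history: 15 prior points → Category Serious (9-16).
Level 24 falls in the 23-26 band.
Grid: Level 23-26 × Category Serious = 48-54 months.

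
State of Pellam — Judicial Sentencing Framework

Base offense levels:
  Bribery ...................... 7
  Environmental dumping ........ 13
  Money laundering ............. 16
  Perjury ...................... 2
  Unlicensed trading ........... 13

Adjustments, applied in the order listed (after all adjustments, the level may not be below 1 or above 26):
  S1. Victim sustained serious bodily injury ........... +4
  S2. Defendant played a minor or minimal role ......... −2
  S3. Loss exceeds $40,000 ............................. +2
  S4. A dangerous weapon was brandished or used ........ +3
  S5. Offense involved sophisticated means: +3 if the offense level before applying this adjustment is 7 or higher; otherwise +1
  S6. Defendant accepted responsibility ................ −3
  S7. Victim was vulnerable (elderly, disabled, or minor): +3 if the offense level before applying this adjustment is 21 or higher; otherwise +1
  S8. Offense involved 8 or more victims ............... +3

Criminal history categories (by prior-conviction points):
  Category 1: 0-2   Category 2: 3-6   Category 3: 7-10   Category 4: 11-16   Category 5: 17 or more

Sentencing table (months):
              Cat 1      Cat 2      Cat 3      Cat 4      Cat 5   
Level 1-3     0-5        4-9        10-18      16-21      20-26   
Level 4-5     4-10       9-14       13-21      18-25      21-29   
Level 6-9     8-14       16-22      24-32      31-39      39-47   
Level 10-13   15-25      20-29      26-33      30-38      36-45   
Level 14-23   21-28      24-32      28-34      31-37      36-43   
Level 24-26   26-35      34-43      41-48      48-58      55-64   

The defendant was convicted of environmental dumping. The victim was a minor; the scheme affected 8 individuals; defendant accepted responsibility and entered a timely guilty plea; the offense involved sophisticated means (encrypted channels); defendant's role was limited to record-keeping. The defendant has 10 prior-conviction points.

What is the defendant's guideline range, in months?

Base offense level for environmental dumping: 13.
S2 applies: 13 − 2 = 11.
S5 applies (level before this adjustment is 11 ≥ 7, so +3): 11 + 3 = 14.
S6 applies: 14 − 3 = 11.
S7 applies (level before this adjustment is 11 < 21, so +1): 11 + 1 = 12.
S8 applies: 12 + 3 = 15.
Final offense level: 15.
Criminal history: 10 prior points → Category 3 (7-10).
Level 15 falls in the 14-23 band.
Grid: Level 14-23 × Category 3 = 28-34 months.

28-34 months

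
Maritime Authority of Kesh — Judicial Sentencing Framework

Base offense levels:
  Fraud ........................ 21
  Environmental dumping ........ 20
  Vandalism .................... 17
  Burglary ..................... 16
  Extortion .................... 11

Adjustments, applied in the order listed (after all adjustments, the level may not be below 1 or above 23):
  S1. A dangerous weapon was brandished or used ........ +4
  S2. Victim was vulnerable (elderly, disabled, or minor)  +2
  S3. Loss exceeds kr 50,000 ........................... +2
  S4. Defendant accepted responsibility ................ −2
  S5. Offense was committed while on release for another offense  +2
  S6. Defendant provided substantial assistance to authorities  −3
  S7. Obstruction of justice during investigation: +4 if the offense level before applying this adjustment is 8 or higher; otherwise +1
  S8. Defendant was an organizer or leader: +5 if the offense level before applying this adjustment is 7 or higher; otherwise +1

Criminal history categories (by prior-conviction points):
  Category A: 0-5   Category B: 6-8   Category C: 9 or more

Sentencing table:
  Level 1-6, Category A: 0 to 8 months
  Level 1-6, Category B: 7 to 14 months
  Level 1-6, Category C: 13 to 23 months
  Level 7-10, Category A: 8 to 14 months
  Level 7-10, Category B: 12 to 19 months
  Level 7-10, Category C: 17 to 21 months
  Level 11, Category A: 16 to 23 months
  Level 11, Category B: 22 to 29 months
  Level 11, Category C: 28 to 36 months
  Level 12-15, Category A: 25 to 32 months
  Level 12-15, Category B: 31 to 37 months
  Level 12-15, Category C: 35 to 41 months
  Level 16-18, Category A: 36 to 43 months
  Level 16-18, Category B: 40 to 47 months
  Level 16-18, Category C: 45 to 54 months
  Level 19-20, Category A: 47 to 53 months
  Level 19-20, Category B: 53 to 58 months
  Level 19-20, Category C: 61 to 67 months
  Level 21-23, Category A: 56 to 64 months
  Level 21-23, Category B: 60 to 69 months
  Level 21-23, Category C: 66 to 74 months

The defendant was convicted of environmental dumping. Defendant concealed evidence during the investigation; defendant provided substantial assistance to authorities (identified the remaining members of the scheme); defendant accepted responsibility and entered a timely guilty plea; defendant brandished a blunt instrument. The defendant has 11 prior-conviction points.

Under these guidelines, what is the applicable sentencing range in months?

Base offense level for environmental dumping: 20.
S1 applies: 20 + 4 = 24.
S4 applies: 24 − 2 = 22.
S6 applies: 22 − 3 = 19.
S7 applies (level before this adjustment is 19 ≥ 8, so +4): 19 + 4 = 23.
S8 does not apply.
Final offense level: 23.
Criminal history: 11 prior points → Category C (9+).
Level 23 falls in the 21-23 band.
Grid: Level 21-23 × Category C = 66-74 months.

66-74 months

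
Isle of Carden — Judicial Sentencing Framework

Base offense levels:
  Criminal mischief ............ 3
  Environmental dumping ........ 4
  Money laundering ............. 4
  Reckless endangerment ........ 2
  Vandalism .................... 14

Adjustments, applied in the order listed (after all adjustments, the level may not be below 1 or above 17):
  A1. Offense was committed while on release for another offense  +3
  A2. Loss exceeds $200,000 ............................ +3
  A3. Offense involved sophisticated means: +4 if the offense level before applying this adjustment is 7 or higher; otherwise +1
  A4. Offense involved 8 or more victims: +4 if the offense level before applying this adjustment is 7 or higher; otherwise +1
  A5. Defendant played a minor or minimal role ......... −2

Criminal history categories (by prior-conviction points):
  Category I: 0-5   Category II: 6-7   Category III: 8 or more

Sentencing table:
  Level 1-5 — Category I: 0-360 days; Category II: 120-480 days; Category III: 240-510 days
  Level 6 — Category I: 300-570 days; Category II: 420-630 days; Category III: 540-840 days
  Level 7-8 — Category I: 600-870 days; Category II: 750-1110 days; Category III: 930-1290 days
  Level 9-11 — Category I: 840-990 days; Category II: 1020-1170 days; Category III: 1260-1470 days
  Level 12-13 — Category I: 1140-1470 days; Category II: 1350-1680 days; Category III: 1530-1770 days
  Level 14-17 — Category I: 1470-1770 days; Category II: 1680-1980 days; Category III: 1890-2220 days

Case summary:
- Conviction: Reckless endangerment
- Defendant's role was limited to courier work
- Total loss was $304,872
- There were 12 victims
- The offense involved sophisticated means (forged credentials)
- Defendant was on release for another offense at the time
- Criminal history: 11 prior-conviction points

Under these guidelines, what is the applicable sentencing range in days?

Base offense level for reckless endangerment: 2.
A1 applies: 2 + 3 = 5.
A2 applies: 5 + 3 = 8.
A3 applies (level before this adjustment is 8 ≥ 7, so +4): 8 + 4 = 12.
A4 applies (level before this adjustment is 12 ≥ 7, so +4): 12 + 4 = 16.
A5 applies: 16 − 2 = 14.
Final offense level: 14.
Criminal history: 11 prior points → Category III (8+).
Level 14 falls in the 14-17 band.
Grid: Level 14-17 × Category III = 1890-2220 days.

1890-2220 days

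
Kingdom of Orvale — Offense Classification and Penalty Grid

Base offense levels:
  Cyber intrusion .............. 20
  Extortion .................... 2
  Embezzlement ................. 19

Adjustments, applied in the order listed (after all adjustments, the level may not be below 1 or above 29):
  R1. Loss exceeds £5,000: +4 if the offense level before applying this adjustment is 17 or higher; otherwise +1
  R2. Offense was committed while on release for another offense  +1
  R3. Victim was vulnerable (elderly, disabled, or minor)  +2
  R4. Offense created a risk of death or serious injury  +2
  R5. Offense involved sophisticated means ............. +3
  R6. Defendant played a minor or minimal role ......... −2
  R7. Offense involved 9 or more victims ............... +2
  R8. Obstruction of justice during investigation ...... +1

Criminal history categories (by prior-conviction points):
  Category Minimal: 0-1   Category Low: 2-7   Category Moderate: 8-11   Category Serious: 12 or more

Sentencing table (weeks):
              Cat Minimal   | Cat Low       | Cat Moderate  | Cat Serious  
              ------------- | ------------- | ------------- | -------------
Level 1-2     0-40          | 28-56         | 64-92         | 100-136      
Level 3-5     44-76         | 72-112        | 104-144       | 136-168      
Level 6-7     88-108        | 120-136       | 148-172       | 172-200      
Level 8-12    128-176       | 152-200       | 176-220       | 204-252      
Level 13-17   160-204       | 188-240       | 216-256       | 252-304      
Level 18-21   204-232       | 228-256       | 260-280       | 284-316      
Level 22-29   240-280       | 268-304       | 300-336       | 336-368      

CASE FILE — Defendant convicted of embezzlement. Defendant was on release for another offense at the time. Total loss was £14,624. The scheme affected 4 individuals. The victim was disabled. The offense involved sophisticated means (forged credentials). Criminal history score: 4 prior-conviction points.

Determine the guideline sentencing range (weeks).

268-304 weeks

Base offense level for embezzlement: 19.
R1 applies (level before this adjustment is 19 ≥ 17, so +4): 19 + 4 = 23.
R2 applies: 23 + 1 = 24.
R3 applies: 24 + 2 = 26.
R5 applies: 26 + 3 = 29.
Final offense level: 29.
Criminal history: 4 prior points → Category Low (2-7).
Level 29 falls in the 22-29 band.
Grid: Level 22-29 × Category Low = 268-304 weeks.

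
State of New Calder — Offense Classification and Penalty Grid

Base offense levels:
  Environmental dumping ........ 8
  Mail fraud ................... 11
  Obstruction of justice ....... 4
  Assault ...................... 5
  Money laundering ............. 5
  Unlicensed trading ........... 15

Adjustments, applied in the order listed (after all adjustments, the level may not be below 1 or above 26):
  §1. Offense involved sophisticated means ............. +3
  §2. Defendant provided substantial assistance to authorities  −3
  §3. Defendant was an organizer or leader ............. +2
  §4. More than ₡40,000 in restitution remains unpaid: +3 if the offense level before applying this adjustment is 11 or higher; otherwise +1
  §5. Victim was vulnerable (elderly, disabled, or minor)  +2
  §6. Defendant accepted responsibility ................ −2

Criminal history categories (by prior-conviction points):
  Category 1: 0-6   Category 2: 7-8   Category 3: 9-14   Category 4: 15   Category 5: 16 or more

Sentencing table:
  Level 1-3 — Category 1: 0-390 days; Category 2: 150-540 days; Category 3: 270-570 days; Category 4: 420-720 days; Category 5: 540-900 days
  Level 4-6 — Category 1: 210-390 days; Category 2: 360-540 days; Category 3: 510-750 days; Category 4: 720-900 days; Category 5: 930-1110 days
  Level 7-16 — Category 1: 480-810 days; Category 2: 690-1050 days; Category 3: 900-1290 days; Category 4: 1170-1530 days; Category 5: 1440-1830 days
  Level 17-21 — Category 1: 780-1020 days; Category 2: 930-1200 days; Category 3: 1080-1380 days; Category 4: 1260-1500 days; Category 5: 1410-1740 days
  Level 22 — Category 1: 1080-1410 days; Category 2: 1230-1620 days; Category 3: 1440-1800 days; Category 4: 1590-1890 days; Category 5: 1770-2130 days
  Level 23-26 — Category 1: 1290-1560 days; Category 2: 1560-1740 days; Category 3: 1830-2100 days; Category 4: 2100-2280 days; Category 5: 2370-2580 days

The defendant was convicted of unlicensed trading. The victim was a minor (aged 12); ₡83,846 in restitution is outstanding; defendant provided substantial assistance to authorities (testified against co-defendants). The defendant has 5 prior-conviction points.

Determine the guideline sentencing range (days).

780-1020 days

Base offense level for unlicensed trading: 15.
§1 does not apply.
§2 applies: 15 − 3 = 12.
§3 does not apply.
§4 applies (level before this adjustment is 12 ≥ 11, so +3): 12 + 3 = 15.
§5 applies: 15 + 2 = 17.
Final offense level: 17.
Criminal history: 5 prior points → Category 1 (0-6).
Level 17 falls in the 17-21 band.
Grid: Level 17-21 × Category 1 = 780-1020 days.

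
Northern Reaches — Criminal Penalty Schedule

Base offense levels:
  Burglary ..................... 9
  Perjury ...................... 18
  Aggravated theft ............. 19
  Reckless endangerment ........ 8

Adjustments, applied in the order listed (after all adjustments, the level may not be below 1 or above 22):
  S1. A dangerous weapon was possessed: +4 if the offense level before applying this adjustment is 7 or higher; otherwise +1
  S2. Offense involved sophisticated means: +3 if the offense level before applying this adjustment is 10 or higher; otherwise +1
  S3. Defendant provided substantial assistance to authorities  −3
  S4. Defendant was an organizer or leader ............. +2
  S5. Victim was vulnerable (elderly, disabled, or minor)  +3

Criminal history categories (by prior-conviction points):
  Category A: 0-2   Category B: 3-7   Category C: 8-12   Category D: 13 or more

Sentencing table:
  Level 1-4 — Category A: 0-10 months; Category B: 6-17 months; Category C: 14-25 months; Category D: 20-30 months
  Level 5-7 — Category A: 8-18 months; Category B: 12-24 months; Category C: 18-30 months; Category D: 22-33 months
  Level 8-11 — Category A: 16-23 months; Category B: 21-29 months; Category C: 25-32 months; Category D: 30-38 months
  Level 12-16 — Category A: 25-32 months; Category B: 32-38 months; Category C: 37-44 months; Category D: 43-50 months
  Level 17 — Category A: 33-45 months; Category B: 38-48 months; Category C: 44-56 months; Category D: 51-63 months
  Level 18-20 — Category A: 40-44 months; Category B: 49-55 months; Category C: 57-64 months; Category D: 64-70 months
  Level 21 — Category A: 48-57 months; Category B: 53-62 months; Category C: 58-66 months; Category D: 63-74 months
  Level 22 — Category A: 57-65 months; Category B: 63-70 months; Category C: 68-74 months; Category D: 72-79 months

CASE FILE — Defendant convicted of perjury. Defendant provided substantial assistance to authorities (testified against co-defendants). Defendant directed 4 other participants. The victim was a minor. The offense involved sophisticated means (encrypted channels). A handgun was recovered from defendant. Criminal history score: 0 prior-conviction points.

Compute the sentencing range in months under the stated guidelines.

57-65 months

Base offense level for perjury: 18.
S1 applies (level before this adjustment is 18 ≥ 7, so +4): 18 + 4 = 22.
S2 applies (level before this adjustment is 22 ≥ 10, so +3): 22 + 3 = 25.
S3 applies: 25 − 3 = 22.
S4 applies: 22 + 2 = 24.
S5 applies: 24 + 3 = 27.
Level 27 exceeds the maximum of 22; capped at 22.
Final offense level: 22.
Criminal history: 0 prior points → Category A (0-2).
Level 22 falls in the 22 band.
Grid: Level 22 × Category A = 57-65 months.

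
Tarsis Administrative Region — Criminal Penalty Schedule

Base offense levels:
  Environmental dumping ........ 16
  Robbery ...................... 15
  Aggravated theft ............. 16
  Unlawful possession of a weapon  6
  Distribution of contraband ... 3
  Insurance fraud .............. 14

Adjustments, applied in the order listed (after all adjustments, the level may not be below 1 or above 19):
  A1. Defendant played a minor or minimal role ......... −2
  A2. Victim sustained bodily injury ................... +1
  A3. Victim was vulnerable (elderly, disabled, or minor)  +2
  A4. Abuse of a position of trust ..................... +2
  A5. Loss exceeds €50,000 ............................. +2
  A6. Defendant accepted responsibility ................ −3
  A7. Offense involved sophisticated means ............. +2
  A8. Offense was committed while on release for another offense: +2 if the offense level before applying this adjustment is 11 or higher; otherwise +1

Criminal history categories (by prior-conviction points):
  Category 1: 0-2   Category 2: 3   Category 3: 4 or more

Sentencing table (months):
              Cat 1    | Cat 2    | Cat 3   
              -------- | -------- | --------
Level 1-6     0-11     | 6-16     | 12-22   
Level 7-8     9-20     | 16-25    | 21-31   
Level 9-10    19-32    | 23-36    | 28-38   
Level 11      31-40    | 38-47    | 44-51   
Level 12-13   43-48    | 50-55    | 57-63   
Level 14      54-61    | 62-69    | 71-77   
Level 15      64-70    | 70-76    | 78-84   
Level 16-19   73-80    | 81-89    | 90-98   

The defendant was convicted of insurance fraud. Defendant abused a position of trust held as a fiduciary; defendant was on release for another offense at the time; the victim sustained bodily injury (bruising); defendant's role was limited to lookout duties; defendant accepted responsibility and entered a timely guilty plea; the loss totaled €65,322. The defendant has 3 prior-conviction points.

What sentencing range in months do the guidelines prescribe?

Base offense level for insurance fraud: 14.
A1 applies: 14 − 2 = 12.
A2 applies: 12 + 1 = 13.
A3 does not apply.
A4 applies: 13 + 2 = 15.
A5 applies: 15 + 2 = 17.
A6 applies: 17 − 3 = 14.
A8 applies (level before this adjustment is 14 ≥ 11, so +2): 14 + 2 = 16.
Final offense level: 16.
Criminal history: 3 prior points → Category 2 (3).
Level 16 falls in the 16-19 band.
Grid: Level 16-19 × Category 2 = 81-89 months.

81-89 months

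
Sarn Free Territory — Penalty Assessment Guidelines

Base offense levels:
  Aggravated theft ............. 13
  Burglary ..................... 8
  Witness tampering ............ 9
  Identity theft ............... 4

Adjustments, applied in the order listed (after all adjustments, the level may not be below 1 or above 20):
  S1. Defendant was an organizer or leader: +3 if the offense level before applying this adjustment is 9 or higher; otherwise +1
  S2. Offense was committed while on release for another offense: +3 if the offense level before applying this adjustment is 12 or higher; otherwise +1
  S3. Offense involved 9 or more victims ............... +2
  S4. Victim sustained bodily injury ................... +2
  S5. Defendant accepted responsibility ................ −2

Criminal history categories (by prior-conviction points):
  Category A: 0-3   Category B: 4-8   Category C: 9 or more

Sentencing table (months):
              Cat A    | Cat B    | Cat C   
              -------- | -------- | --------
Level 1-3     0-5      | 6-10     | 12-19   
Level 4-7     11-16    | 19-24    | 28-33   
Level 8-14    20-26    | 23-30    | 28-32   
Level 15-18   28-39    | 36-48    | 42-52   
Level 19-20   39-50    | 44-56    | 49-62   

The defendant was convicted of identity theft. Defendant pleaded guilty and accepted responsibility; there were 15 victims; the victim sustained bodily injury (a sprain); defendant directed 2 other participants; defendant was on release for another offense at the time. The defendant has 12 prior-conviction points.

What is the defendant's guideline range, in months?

Base offense level for identity theft: 4.
S1 applies (level before this adjustment is 4 < 9, so +1): 4 + 1 = 5.
S2 applies (level before this adjustment is 5 < 12, so +1): 5 + 1 = 6.
S3 applies: 6 + 2 = 8.
S4 applies: 8 + 2 = 10.
S5 applies: 10 − 2 = 8.
Final offense level: 8.
Criminal history: 12 prior points → Category C (9+).
Level 8 falls in the 8-14 band.
Grid: Level 8-14 × Category C = 28-32 months.

28-32 months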